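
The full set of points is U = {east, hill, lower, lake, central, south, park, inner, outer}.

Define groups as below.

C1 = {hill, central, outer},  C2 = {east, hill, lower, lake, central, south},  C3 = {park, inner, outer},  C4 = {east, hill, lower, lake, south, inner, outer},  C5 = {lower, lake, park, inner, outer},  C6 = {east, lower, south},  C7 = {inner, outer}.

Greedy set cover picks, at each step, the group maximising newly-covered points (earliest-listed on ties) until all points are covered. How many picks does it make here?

Greedy: pick C4 (covers 7 new) → pick C1 (covers 1 new) → pick C3 (covers 1 new). Total picks: 3.
(The true minimum cover uses only 2 groups, so greedy is not optimal here.)

3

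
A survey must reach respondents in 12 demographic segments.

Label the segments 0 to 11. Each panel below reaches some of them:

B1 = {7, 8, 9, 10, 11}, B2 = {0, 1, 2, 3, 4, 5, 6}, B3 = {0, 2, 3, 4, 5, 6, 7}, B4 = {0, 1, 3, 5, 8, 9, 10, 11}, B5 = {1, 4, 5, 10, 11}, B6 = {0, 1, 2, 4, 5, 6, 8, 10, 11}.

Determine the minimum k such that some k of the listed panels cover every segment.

2

B3 and B4 together: B3 ∪ B4 = {0, 1, 2, 3, 4, 5, 6, 7, 8, 9, 10, 11} — every segment is covered.
No single panel has all 12 segments (the largest, B6, has 9), so 2 is optimal.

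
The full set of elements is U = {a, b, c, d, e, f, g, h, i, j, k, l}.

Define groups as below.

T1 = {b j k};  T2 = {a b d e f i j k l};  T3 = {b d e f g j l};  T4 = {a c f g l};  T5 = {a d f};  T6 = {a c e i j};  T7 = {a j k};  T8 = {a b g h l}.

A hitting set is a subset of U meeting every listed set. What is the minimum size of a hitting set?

T = {a, j} meets every group (each contains at least one member of T), and |T| = 2.
The groups T1, T5 are pairwise disjoint, so any hitting set needs a separate element for each — at least 2. Hence 2 is optimal.

2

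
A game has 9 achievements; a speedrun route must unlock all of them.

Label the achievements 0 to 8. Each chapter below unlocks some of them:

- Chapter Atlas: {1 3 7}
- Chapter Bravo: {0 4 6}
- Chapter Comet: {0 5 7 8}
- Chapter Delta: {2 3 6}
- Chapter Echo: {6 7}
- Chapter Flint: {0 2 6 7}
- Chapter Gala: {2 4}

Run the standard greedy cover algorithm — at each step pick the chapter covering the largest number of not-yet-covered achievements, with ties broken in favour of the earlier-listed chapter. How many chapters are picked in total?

4

Greedy: pick Comet (covers 4 new) → pick Delta (covers 3 new) → pick Atlas (covers 1 new) → pick Bravo (covers 1 new). Total picks: 4.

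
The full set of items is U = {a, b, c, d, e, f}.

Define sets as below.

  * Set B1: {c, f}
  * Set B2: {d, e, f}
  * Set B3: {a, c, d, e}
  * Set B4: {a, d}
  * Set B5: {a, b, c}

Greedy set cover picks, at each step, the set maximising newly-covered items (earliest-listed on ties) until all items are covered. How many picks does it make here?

Greedy: pick B3 (covers 4 new) → pick B1 (covers 1 new) → pick B5 (covers 1 new). Total picks: 3.
(The true minimum cover uses only 2 sets, so greedy is not optimal here.)

3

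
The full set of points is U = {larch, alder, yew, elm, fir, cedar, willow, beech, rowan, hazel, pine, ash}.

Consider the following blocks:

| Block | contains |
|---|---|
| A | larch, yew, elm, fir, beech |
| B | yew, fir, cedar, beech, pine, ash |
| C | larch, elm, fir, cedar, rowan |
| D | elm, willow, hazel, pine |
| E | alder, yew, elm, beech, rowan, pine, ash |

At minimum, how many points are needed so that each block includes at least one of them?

Take H = {yew, elm}. Each listed block contains at least one of these, so H is a hitting set of size 2.
No single point lies in every block, so at least 2 are needed and 2 is optimal.

2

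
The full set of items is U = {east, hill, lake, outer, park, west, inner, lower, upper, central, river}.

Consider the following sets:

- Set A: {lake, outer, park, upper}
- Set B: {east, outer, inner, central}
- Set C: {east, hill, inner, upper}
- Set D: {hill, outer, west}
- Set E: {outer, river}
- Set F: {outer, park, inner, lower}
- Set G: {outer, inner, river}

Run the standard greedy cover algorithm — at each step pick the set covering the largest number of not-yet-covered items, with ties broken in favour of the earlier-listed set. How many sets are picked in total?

5

Greedy: pick A (covers 4 new) → pick B (covers 3 new) → pick D (covers 2 new) → pick E (covers 1 new) → pick F (covers 1 new). Total picks: 5.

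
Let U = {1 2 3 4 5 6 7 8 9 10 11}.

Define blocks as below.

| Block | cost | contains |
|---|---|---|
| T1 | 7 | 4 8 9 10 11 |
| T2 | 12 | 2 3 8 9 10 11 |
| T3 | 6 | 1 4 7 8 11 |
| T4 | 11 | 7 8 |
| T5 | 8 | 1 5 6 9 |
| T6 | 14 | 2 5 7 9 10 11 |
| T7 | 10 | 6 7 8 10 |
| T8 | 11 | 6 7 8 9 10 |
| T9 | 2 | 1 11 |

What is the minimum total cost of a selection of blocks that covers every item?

T2, T3, T5 together cover every item (T2 ∪ T3 ∪ T5 = {1, 2, 3, 4, 5, 6, 7, 8, 9, 10, 11}); total cost 12 + 6 + 8 = 26.
The greedy pick T9, T1, T5, T2, T3 costs 35; no covering selection beats 26.

26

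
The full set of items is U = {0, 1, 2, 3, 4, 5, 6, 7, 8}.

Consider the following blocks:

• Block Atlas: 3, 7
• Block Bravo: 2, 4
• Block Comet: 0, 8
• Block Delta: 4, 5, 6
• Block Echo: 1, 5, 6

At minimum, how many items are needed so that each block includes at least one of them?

4

H = {2, 6, 7, 8} meets every block (each contains at least one member of H), and |H| = 4.
The blocks Atlas, Bravo, Comet, Echo are pairwise disjoint, so any hitting set needs a separate item for each — at least 4. Hence 4 is optimal.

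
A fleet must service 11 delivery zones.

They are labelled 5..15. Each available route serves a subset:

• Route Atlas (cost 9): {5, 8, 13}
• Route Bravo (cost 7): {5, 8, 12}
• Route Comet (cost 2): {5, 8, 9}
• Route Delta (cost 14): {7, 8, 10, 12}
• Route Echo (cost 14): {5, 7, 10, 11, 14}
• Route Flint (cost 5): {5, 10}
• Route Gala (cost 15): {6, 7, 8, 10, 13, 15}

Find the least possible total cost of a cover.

Bravo, Comet, Echo, Gala together cover every zone (Bravo ∪ Comet ∪ Echo ∪ Gala = {5, 6, 7, 8, 9, 10, 11, 12, 13, 14, 15}); total cost 7 + 2 + 14 + 15 = 38.
No covering selection has total cost below 38.

38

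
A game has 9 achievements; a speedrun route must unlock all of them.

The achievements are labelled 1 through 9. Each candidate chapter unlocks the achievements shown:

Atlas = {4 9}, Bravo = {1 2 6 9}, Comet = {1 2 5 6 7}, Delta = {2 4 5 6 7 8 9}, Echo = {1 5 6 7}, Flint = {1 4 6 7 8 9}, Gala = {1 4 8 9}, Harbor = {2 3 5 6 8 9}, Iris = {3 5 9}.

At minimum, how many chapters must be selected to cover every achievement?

2

Take {Flint, Harbor}. Their union is {1, 2, 3, 4, 5, 6, 7, 8, 9}, which is all 9 achievements.
No single chapter has all 9 achievements (the largest, Delta, has 7), so 2 is optimal.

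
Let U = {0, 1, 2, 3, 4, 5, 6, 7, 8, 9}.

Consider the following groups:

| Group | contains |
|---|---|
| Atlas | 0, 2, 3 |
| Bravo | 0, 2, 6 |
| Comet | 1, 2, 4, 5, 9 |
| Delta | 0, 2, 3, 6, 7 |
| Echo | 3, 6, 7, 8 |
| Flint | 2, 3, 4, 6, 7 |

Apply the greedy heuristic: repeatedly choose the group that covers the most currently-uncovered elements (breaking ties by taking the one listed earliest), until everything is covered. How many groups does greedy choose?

Greedy: pick Comet (covers 5 new) → pick Delta (covers 4 new) → pick Echo (covers 1 new). Total picks: 3.

3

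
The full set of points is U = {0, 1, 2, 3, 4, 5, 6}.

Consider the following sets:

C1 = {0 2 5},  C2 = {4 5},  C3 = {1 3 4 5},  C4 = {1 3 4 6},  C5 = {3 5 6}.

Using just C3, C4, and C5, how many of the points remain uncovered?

2

Union of C3, C4, C5 = {1, 3, 4, 5, 6}.
Not covered: 0, 2 — 2 points.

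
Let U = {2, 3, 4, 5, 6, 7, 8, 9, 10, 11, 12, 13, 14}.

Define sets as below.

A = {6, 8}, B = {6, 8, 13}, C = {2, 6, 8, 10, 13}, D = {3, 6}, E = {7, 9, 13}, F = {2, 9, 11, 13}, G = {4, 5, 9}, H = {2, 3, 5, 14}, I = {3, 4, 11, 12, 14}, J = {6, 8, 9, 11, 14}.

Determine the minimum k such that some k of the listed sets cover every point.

4

Take {C, E, H, I}. Their union is {2, 3, 4, 5, 6, 7, 8, 9, 10, 11, 12, 13, 14}, which is all 13 points.
No 3 of the 10 sets cover everything (all 120 combinations miss at least one point), so 4 is optimal.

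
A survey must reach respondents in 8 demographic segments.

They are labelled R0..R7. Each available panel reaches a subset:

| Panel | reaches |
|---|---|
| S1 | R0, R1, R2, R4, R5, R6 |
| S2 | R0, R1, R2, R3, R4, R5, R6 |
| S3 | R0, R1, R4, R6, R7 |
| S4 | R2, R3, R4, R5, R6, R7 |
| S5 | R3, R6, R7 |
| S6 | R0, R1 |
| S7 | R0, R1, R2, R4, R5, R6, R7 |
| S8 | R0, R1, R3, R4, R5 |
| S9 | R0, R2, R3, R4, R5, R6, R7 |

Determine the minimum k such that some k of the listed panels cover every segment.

Take {S7, S8}. Their union is {R0, R1, R2, R3, R4, R5, R6, R7}, which is all 8 segments.
No single panel has all 8 segments (the largest, S2, has 7), so 2 is optimal.

2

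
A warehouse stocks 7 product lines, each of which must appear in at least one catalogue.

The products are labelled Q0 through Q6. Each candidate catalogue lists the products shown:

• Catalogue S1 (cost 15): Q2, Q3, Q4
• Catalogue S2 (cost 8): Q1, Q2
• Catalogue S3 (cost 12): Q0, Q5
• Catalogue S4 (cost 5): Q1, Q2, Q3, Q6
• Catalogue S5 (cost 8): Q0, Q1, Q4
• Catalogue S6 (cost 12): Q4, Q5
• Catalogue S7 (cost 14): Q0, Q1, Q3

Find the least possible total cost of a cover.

S3, S4, S5 together cover every product (S3 ∪ S4 ∪ S5 = {Q0, Q1, Q2, Q3, Q4, Q5, Q6}); total cost 12 + 5 + 8 = 25.
No covering selection has total cost below 25.

25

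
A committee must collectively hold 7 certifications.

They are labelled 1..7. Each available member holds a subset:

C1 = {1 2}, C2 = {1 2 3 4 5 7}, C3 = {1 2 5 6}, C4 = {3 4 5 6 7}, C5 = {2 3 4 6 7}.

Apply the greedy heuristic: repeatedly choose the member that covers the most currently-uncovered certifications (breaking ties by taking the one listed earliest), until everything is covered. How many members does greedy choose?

2

Greedy: pick C2 (covers 6 new) → pick C3 (covers 1 new). Total picks: 2.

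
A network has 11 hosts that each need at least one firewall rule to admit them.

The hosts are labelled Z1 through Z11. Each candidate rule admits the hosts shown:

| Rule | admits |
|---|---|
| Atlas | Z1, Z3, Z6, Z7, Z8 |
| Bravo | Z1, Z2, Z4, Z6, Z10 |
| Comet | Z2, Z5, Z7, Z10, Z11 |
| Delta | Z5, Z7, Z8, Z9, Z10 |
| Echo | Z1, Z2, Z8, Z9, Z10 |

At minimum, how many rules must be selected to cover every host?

Atlas and Bravo and Comet and Delta together: Atlas ∪ Bravo ∪ Comet ∪ Delta = {Z1, Z2, Z3, Z4, Z5, Z6, Z7, Z8, Z9, Z10, Z11} — every host is covered.
No 3 of the 5 rules cover everything (all 10 combinations miss at least one host), so 4 is optimal.

4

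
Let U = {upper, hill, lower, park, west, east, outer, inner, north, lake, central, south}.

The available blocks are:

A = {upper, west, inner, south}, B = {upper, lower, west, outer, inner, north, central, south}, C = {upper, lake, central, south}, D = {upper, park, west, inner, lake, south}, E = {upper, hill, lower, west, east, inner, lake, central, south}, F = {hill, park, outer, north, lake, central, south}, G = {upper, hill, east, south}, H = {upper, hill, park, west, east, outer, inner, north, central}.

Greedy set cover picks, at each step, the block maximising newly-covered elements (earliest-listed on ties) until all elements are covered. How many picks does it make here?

Greedy: pick E (covers 9 new) → pick F (covers 3 new). Total picks: 2.

2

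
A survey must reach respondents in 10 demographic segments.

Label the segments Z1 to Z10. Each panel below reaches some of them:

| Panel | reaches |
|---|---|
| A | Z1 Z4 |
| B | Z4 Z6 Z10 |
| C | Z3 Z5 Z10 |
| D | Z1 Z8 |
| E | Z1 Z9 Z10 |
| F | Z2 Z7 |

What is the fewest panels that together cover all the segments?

Take {B, C, D, E, F}. Their union is {Z1, Z2, Z3, Z4, Z5, Z6, Z7, Z8, Z9, Z10}, which is all 10 segments.
Only C contains Z3, so C is forced; the remaining 7 segments need at least 4 more panels (each remaining panel adds at most 2) — so at least 5 panels are needed, and 5 is optimal.

5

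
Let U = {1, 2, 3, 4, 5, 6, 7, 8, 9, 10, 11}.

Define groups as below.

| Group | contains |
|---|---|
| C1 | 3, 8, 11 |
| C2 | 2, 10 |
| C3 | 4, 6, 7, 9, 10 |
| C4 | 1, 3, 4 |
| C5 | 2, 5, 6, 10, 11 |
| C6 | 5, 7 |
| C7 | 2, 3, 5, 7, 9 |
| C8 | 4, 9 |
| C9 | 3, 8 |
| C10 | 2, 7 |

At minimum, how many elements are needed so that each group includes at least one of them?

4

The 4 elements {2, 3, 4, 5} hit every group.
The groups C2, C6, C8, C9 are pairwise disjoint, so any hitting set needs a separate element for each — at least 4. Hence 4 is optimal.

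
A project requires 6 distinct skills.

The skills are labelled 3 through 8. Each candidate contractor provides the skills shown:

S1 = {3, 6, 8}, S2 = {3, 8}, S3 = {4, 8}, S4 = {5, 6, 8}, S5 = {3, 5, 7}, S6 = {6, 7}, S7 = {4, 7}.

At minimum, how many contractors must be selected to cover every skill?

3

S3 and S5 and S6 together: S3 ∪ S5 ∪ S6 = {3, 4, 5, 6, 7, 8} — every skill is covered.
No 2 of the 7 contractors cover everything (all 21 combinations miss at least one skill), so 3 is optimal.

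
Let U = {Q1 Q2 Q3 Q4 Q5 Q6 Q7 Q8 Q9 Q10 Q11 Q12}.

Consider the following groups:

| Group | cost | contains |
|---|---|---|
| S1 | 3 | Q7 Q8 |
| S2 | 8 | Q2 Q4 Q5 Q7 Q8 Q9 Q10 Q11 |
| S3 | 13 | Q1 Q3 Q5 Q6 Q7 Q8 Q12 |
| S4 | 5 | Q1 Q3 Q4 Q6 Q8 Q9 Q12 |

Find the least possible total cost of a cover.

S2, S4 together cover every item (S2 ∪ S4 = {Q1, Q2, Q3, Q4, Q5, Q6, Q7, Q8, Q9, Q10, Q11, Q12}); total cost 8 + 5 = 13.
No covering selection has total cost below 13.

13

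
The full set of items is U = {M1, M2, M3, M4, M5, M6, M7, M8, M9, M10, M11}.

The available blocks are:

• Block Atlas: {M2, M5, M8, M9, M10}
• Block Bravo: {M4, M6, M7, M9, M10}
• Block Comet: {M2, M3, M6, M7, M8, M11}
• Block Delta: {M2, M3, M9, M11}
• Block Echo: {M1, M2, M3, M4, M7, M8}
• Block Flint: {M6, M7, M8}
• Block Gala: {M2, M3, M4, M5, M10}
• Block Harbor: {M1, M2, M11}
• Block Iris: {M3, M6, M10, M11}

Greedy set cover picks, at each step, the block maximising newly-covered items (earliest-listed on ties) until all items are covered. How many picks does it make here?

Greedy: pick Comet (covers 6 new) → pick Atlas (covers 3 new) → pick Echo (covers 2 new). Total picks: 3.

3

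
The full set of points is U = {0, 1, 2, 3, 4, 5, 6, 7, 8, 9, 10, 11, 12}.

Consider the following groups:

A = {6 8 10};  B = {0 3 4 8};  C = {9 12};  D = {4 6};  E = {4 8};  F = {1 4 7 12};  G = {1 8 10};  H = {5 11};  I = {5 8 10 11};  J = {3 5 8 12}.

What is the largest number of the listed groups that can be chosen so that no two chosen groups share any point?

C, D, G, H are pairwise disjoint (C={9,12}; D={4,6}; G={1,8,10}; H={5,11}).
Every remaining group overlaps one of these, and no 5 of the listed groups are pairwise disjoint, so 4 is the maximum.

4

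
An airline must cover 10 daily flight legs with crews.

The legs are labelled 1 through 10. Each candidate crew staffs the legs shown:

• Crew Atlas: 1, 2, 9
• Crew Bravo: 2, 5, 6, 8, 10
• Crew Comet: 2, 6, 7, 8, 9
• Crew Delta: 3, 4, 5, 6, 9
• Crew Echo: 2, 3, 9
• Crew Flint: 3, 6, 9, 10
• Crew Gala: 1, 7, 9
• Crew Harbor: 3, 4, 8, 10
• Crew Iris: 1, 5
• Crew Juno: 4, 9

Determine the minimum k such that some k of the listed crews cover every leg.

Take {Bravo, Delta, Gala}. Their union is {1, 2, 3, 4, 5, 6, 7, 8, 9, 10}, which is all 10 legs.
No 2 of the 10 crews cover everything (all 45 combinations miss at least one leg), so 3 is optimal.

3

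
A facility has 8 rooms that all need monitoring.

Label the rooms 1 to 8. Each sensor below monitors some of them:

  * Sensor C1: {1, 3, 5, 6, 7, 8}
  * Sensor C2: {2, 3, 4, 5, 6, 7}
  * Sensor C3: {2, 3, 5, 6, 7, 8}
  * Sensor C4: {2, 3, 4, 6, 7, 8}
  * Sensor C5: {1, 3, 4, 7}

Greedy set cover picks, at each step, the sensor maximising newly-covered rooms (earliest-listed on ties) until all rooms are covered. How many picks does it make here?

2

Greedy: pick C1 (covers 6 new) → pick C2 (covers 2 new). Total picks: 2.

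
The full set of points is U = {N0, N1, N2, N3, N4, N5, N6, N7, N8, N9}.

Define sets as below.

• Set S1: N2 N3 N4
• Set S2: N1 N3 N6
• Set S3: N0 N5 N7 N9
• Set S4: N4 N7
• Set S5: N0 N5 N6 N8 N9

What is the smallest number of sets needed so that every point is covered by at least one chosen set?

4

S1, S2, S4, and S5 cover everything between them: the union {N0, N1, N2, N3, N4, N5, N6, N7, N8, N9} is all of U.
No 3 of the 5 sets cover everything (all 10 combinations miss at least one point), so 4 is optimal.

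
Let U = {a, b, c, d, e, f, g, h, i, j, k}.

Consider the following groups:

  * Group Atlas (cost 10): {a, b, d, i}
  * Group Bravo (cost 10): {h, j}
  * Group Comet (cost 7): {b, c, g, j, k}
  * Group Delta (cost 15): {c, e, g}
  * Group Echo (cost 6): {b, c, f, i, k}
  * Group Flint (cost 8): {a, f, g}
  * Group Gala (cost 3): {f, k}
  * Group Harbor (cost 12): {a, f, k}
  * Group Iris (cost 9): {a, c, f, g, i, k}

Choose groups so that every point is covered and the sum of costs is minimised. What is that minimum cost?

Atlas, Bravo, Delta, Gala together cover every point (Atlas ∪ Bravo ∪ Delta ∪ Gala = {a, b, c, d, e, f, g, h, i, j, k}); total cost 10 + 10 + 15 + 3 = 38.
The greedy pick Echo, Comet, Atlas, Bravo, Delta costs 48; no covering selection beats 38.

38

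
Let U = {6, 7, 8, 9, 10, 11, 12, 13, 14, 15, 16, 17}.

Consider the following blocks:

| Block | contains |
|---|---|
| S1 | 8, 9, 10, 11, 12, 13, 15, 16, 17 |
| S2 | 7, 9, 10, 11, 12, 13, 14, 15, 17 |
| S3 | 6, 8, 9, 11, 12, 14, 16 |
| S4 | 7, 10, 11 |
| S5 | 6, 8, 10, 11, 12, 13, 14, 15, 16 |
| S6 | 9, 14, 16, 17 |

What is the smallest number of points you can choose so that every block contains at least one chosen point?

The 2 points {10, 14} hit every block.
The blocks S4, S6 are pairwise disjoint, so any hitting set needs a separate point for each — at least 2. Hence 2 is optimal.

2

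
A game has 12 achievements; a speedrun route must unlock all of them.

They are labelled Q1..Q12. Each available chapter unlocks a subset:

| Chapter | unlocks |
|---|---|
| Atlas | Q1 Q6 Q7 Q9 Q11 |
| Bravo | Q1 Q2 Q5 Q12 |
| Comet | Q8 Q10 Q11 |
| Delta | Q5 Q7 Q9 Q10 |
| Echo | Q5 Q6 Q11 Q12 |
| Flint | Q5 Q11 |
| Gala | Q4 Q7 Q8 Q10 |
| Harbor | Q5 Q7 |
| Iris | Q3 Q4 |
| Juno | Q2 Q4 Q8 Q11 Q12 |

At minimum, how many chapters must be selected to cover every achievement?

Atlas and Bravo and Comet and Iris together: Atlas ∪ Bravo ∪ Comet ∪ Iris = {Q1, Q2, Q3, Q4, Q5, Q6, Q7, Q8, Q9, Q10, Q11, Q12} — every achievement is covered.
No 3 of the 10 chapters cover everything (all 120 combinations miss at least one achievement), so 4 is optimal.

4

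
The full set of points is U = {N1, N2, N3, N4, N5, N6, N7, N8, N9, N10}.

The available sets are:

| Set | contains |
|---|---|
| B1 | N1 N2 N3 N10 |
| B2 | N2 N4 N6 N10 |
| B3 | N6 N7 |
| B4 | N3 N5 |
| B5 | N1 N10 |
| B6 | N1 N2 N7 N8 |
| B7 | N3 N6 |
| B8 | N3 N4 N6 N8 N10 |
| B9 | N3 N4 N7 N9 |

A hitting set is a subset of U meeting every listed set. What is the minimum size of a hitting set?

Take H = {N3, N7, N10}. Each listed set contains at least one of these, so H is a hitting set of size 3.
The sets B3, B4, B5 are pairwise disjoint, so any hitting set needs a separate point for each — at least 3. Hence 3 is optimal.

3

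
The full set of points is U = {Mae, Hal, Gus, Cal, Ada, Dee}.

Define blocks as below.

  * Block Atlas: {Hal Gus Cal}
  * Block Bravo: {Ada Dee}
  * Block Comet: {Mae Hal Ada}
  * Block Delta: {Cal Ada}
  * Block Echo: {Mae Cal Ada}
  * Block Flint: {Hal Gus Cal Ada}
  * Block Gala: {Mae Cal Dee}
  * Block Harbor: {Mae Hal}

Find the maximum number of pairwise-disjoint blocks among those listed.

2

Atlas, Bravo are pairwise disjoint (Atlas={Hal,Gus,Cal}; Bravo={Ada,Dee}).
Every remaining block overlaps one of these, and no 3 of the listed blocks are pairwise disjoint, so 2 is the maximum.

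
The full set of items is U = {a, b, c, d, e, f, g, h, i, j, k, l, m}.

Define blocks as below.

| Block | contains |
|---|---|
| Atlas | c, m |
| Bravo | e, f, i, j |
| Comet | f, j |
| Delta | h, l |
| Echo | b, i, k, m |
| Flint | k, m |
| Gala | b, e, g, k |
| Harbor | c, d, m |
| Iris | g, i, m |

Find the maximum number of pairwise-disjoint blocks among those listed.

Comet, Delta, Gala, Harbor are pairwise disjoint (Comet={f,j}; Delta={h,l}; Gala={b,e,g,k}; Harbor={c,d,m}).
Every remaining block overlaps one of these, and no 5 of the listed blocks are pairwise disjoint, so 4 is the maximum.

4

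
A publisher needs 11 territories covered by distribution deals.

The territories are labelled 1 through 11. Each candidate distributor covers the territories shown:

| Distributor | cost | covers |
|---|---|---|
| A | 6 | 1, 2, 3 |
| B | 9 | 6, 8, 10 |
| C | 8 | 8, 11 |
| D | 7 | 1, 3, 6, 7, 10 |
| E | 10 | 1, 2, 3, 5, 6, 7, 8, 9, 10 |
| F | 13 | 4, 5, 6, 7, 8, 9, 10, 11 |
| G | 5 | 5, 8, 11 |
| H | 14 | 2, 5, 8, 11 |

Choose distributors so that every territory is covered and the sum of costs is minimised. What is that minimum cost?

A, F together cover every territory (A ∪ F = {1, 2, 3, 4, 5, 6, 7, 8, 9, 10, 11}); total cost 6 + 13 = 19.
The greedy pick E, G, F costs 28; no covering selection beats 19.

19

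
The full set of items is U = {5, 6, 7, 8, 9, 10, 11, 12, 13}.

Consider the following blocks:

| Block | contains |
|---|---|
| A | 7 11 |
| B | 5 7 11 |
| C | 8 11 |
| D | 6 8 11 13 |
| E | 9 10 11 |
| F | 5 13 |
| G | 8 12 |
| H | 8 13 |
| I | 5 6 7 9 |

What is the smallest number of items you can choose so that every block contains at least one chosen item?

3

T = {5, 8, 11} meets every block (each contains at least one member of T), and |T| = 3.
The blocks E, F, G are pairwise disjoint, so any hitting set needs a separate item for each — at least 3. Hence 3 is optimal.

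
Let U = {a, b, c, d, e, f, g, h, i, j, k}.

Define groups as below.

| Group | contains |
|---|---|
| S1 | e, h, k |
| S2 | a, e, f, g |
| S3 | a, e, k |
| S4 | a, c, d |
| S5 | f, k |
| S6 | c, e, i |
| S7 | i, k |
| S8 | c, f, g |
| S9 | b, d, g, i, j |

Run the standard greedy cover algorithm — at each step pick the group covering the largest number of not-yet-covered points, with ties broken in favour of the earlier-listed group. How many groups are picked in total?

4

Greedy: pick S9 (covers 5 new) → pick S1 (covers 3 new) → pick S2 (covers 2 new) → pick S4 (covers 1 new). Total picks: 4.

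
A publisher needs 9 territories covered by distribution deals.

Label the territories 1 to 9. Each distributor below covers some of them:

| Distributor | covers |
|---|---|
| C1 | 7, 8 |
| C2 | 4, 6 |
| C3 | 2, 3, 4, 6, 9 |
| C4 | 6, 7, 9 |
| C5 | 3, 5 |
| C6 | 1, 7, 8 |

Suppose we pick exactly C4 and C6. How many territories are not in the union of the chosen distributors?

Union of C4, C6 = {1, 6, 7, 8, 9}.
Not covered: 2, 3, 4, 5 — 4 territories.

4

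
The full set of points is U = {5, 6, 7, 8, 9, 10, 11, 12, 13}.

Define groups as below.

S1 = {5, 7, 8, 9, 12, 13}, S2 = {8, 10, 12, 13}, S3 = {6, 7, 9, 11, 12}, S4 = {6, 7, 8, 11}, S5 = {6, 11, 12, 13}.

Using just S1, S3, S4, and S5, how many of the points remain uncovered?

1

Union of S1, S3, S4, S5 = {5, 6, 7, 8, 9, 11, 12, 13}.
Not covered: 10 — 1 point.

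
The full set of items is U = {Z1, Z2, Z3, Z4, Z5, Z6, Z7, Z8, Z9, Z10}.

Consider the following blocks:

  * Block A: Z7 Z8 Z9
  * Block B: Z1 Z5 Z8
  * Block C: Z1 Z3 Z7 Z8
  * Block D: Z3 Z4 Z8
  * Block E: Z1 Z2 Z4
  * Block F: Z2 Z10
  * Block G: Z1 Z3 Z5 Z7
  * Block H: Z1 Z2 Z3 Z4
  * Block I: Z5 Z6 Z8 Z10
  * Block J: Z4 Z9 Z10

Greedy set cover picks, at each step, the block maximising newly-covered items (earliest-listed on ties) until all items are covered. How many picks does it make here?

Greedy: pick C (covers 4 new) → pick I (covers 3 new) → pick E (covers 2 new) → pick A (covers 1 new). Total picks: 4.
(The true minimum cover uses only 3 blocks, so greedy is not optimal here.)

4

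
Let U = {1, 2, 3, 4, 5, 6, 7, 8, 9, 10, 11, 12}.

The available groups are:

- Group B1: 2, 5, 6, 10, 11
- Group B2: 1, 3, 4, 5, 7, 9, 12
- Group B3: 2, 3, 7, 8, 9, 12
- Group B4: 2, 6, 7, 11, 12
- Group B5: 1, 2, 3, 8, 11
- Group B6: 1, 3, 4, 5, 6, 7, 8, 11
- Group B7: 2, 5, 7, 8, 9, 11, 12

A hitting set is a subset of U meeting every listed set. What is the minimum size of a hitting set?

2

Take H = {7, 11}. Each listed group contains at least one of these, so H is a hitting set of size 2.
No single item lies in every group, so at least 2 are needed and 2 is optimal.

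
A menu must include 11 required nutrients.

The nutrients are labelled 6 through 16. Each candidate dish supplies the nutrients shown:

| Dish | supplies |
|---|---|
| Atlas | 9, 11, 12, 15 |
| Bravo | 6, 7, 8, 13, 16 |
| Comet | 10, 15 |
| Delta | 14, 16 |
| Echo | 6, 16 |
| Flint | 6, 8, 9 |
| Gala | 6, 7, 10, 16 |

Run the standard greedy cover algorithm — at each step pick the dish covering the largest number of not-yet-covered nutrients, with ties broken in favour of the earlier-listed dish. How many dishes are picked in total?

Greedy: pick Bravo (covers 5 new) → pick Atlas (covers 4 new) → pick Comet (covers 1 new) → pick Delta (covers 1 new). Total picks: 4.

4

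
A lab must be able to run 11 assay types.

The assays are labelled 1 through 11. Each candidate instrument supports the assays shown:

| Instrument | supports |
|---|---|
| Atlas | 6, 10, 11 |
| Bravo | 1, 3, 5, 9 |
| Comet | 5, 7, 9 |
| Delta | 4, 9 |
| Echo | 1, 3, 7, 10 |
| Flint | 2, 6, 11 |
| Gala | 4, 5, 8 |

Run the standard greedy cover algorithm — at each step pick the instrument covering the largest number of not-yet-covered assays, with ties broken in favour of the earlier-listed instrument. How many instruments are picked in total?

5

Greedy: pick Bravo (covers 4 new) → pick Atlas (covers 3 new) → pick Gala (covers 2 new) → pick Comet (covers 1 new) → pick Flint (covers 1 new). Total picks: 5.
(The true minimum cover uses only 4 instruments, so greedy is not optimal here.)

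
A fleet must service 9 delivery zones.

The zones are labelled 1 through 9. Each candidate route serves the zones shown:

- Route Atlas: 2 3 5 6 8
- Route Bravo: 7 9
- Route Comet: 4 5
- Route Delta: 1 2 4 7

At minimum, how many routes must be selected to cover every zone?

Atlas and Bravo and Delta together: Atlas ∪ Bravo ∪ Delta = {1, 2, 3, 4, 5, 6, 7, 8, 9} — every zone is covered.
Only Delta contains 1, so Delta is forced; the remaining 5 zones need at least 2 more routes (each remaining route adds at most 4) — so at least 3 routes are needed, and 3 is optimal.

3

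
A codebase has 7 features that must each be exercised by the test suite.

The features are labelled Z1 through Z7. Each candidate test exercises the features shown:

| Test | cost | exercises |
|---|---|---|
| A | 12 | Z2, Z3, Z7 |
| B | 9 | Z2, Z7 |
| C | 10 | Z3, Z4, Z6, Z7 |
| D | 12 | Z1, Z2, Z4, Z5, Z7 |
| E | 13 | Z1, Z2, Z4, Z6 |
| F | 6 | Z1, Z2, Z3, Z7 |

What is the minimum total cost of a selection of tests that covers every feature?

C, D together cover every feature (C ∪ D = {Z1, Z2, Z3, Z4, Z5, Z6, Z7}); total cost 10 + 12 = 22.
The greedy pick F, C, D costs 28; no covering selection beats 22.

22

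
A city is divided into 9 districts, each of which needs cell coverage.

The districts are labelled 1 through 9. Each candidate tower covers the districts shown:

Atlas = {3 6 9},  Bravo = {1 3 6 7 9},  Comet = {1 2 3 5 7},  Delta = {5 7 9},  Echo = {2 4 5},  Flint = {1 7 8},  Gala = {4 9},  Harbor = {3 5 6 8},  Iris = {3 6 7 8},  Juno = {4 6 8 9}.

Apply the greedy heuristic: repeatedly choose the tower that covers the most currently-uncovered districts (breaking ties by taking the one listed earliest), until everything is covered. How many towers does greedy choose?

Greedy: pick Bravo (covers 5 new) → pick Echo (covers 3 new) → pick Flint (covers 1 new). Total picks: 3.
(The true minimum cover uses only 2 towers, so greedy is not optimal here.)

3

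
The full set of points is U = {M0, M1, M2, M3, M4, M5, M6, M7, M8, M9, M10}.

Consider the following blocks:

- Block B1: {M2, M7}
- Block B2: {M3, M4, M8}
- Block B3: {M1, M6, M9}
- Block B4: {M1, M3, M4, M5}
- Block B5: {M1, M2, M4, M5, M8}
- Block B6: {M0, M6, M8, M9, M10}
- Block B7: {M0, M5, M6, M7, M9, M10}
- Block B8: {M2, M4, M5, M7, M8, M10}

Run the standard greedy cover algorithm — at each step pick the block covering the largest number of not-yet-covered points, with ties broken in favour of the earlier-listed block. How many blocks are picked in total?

Greedy: pick B7 (covers 6 new) → pick B5 (covers 4 new) → pick B2 (covers 1 new). Total picks: 3.

3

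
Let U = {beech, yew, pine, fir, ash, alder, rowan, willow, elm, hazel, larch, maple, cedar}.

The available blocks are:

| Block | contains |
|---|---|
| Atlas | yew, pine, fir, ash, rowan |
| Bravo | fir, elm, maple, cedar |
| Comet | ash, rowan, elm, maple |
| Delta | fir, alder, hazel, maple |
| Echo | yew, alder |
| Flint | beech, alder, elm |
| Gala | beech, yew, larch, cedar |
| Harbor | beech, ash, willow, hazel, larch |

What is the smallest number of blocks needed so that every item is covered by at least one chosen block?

Atlas, Bravo, Flint, and Harbor cover everything between them: the union {beech, yew, pine, fir, ash, alder, rowan, willow, elm, hazel, larch, maple, cedar} is all of U.
No 3 of the 8 blocks cover everything (all 56 combinations miss at least one item), so 4 is optimal.

4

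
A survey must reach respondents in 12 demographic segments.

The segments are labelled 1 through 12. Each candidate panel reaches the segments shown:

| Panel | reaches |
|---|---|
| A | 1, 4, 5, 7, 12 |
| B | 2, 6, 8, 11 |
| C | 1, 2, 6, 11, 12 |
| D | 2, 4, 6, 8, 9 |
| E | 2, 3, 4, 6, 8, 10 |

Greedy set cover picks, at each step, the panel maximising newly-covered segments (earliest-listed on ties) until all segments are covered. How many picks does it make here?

4

Greedy: pick E (covers 6 new) → pick A (covers 4 new) → pick B (covers 1 new) → pick D (covers 1 new). Total picks: 4.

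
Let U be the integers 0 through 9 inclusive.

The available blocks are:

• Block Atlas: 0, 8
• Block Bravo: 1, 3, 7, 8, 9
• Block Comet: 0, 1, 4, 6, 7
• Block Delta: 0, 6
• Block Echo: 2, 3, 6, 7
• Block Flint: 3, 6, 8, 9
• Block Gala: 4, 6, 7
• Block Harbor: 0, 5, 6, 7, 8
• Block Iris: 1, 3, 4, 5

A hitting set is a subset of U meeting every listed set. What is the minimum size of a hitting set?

H = {3, 6, 8} meets every block (each contains at least one member of H), and |H| = 3.
No choice of 2 points meets every block, so 3 is the minimum.

3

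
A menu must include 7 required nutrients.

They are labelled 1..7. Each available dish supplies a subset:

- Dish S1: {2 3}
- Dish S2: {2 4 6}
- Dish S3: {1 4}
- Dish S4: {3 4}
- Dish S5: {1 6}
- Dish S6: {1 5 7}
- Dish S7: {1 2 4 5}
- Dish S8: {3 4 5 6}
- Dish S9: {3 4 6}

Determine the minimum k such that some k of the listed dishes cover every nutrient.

3

S6 and S7 and S9 together: S6 ∪ S7 ∪ S9 = {1, 2, 3, 4, 5, 6, 7} — every nutrient is covered.
Only S6 contains 7, so S6 is forced; the remaining 4 nutrients need at least 2 more dishes (each remaining dish adds at most 3) — so at least 3 dishes are needed, and 3 is optimal.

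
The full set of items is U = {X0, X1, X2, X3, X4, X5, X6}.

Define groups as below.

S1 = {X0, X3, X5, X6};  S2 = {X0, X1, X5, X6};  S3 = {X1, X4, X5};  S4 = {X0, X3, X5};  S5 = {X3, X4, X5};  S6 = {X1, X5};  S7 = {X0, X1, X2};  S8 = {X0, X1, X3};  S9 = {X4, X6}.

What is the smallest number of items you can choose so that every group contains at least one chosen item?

Take H = {X0, X5, X6}. Each listed group contains at least one of these, so H is a hitting set of size 3.
No choice of 2 items meets every group, so 3 is the minimum.

3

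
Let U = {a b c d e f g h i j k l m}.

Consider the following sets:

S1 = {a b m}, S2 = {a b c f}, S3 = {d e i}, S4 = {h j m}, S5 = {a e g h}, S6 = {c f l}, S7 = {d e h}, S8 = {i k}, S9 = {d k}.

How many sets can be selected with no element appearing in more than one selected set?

S1, S6, S7, S8 are pairwise disjoint (S1={a,b,m}; S6={c,f,l}; S7={d,e,h}; S8={i,k}).
Every remaining set overlaps one of these, and no 5 of the listed sets are pairwise disjoint, so 4 is the maximum.

4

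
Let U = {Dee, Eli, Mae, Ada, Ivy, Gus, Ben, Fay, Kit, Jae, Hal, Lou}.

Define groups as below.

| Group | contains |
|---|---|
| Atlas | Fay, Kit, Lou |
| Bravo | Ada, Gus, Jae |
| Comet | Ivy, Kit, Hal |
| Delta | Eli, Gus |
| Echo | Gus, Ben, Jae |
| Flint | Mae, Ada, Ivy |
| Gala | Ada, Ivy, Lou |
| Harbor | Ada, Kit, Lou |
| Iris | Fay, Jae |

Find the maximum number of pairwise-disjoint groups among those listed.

Comet, Delta, Iris are pairwise disjoint (Comet={Ivy,Kit,Hal}; Delta={Eli,Gus}; Iris={Fay,Jae}).
Every remaining group overlaps one of these, and no 4 of the listed groups are pairwise disjoint, so 3 is the maximum.

3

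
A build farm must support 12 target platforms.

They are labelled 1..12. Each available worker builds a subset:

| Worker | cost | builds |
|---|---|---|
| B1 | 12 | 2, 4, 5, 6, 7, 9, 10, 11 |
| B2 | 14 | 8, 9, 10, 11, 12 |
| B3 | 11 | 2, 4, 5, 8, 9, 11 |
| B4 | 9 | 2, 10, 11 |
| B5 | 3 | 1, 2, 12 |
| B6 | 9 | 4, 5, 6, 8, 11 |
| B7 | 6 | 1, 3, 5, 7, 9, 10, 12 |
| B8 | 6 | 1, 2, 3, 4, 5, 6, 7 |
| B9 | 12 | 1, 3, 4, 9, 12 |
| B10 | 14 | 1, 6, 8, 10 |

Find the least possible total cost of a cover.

B5, B6, B7 together cover every platform (B5 ∪ B6 ∪ B7 = {1, 2, 3, 4, 5, 6, 7, 8, 9, 10, 11, 12}); total cost 3 + 9 + 6 = 18.
The greedy pick B7, B8, B6 costs 21; no covering selection beats 18.

18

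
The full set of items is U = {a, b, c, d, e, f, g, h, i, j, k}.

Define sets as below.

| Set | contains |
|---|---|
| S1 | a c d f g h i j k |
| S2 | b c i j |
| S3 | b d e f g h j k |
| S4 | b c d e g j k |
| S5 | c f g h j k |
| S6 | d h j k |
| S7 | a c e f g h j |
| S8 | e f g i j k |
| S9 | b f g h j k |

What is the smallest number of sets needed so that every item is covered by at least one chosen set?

Take {S1, S4}. Their union is {a, b, c, d, e, f, g, h, i, j, k}, which is all 11 items.
No single set has all 11 items (the largest, S1, has 9), so 2 is optimal.

2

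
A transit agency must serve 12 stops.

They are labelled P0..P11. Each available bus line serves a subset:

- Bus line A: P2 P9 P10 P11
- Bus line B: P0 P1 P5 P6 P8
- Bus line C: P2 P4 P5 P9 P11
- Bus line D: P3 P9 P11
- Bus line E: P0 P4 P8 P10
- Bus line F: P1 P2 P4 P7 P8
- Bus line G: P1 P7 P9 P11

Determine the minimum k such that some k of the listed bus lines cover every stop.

Take {A, B, D, F}. Their union is {P0, P1, P2, P3, P4, P5, P6, P7, P8, P9, P10, P11}, which is all 12 stops.
No 3 of the 7 bus lines cover everything (all 35 combinations miss at least one stop), so 4 is optimal.

4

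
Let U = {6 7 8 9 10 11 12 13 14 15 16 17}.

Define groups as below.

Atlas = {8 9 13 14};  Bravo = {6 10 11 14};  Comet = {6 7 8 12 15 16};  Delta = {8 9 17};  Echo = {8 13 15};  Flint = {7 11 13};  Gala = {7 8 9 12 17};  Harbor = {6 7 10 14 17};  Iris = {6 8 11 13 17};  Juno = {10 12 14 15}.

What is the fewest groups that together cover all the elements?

Bravo, Comet, Delta, and Echo cover everything between them: the union {6, 7, 8, 9, 10, 11, 12, 13, 14, 15, 16, 17} is all of U.
No 3 of the 10 groups cover everything (all 120 combinations miss at least one element), so 4 is optimal.

4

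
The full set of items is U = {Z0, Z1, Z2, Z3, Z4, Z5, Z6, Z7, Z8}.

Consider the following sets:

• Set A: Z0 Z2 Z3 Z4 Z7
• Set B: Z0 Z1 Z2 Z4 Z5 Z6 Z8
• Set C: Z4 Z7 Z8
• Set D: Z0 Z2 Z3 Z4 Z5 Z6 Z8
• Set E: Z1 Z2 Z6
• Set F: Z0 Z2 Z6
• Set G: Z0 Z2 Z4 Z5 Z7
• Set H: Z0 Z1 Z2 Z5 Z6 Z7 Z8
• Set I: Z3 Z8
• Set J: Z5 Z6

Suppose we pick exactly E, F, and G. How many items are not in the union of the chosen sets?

Union of E, F, G = {Z0, Z1, Z2, Z4, Z5, Z6, Z7}.
Not covered: Z3, Z8 — 2 items.

2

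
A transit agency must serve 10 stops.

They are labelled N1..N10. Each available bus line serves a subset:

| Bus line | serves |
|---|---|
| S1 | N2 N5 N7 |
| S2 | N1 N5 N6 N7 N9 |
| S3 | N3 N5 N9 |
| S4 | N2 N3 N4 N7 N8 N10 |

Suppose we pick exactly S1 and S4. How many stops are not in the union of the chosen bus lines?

3

Union of S1, S4 = {N2, N3, N4, N5, N7, N8, N10}.
Not covered: N1, N6, N9 — 3 stops.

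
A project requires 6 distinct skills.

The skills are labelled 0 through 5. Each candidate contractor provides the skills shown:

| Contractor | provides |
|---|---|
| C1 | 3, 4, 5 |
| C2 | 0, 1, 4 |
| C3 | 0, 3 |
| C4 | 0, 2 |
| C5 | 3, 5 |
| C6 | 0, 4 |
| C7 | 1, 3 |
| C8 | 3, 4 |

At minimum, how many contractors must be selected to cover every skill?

3

Take {C1, C2, C4}. Their union is {0, 1, 2, 3, 4, 5}, which is all 6 skills.
Only C4 contains 2, so C4 is forced; the remaining 4 skills need at least 2 more contractors (each remaining contractor adds at most 3) — so at least 3 contractors are needed, and 3 is optimal.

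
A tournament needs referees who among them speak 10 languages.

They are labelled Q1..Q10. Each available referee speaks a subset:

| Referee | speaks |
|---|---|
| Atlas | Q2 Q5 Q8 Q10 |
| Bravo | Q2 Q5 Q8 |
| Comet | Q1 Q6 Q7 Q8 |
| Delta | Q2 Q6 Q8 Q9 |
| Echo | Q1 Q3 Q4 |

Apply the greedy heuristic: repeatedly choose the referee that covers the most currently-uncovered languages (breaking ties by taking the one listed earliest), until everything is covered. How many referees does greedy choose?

Greedy: pick Atlas (covers 4 new) → pick Comet (covers 3 new) → pick Echo (covers 2 new) → pick Delta (covers 1 new). Total picks: 4.

4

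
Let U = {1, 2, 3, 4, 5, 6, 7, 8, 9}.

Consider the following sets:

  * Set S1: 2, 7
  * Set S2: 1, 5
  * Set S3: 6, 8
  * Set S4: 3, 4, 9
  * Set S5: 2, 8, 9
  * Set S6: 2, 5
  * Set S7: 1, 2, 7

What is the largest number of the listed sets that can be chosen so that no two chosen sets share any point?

4

S1, S2, S3, S4 are pairwise disjoint (S1={2,7}; S2={1,5}; S3={6,8}; S4={3,4,9}).
Every remaining set overlaps one of these, and no 5 of the listed sets are pairwise disjoint, so 4 is the maximum.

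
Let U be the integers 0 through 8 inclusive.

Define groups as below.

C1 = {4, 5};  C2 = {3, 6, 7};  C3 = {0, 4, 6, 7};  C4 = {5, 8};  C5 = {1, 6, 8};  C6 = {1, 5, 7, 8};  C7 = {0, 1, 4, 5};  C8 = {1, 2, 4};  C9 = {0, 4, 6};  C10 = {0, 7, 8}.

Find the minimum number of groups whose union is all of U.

Take {C2, C3, C4, C8}. Their union is {0, 1, 2, 3, 4, 5, 6, 7, 8}, which is all 9 items.
No 3 of the 10 groups cover everything (all 120 combinations miss at least one item), so 4 is optimal.

4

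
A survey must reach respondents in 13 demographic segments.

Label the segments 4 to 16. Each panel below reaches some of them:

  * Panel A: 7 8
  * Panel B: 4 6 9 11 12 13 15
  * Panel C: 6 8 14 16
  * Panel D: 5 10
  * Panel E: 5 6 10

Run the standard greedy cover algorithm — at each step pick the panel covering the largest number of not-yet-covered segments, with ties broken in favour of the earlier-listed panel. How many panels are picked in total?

Greedy: pick B (covers 7 new) → pick C (covers 3 new) → pick D (covers 2 new) → pick A (covers 1 new). Total picks: 4.

4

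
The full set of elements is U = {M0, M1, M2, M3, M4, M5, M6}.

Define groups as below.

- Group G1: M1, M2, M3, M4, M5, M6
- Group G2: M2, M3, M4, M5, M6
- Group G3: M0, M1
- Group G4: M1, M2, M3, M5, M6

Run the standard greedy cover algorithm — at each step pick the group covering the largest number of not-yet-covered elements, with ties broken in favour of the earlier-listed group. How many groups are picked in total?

Greedy: pick G1 (covers 6 new) → pick G3 (covers 1 new). Total picks: 2.

2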